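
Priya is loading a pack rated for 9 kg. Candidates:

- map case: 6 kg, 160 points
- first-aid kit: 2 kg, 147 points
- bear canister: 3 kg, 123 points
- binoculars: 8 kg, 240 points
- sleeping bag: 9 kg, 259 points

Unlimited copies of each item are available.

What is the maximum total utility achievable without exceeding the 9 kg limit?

588

The ratio ordering already packs tightly: 4×first-aid kit, 8 kg, 588.
Every other selection either busts 9 kg or fails to beat 588.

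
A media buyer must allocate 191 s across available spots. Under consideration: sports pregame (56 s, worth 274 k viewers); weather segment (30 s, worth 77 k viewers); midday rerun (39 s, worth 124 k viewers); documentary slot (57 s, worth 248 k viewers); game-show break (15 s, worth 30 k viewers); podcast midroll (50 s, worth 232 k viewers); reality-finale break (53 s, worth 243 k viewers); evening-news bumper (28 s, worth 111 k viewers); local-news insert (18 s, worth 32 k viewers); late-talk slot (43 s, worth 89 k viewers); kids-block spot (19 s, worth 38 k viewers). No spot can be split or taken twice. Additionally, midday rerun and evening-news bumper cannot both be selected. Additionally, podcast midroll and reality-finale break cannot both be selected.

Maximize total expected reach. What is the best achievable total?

865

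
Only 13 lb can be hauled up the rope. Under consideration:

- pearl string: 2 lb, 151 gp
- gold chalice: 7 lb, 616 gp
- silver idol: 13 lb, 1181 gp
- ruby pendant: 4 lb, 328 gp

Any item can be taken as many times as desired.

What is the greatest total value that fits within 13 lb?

Ranking by ratio (value/lb): silver idol 90.85, gold chalice 88.00, ruby pendant 82.00, pearl string 75.50.
Silver idol uses 13 of the 13 lb and totals 1181.
That's the maximum — no swap from here does better than 1181.

1181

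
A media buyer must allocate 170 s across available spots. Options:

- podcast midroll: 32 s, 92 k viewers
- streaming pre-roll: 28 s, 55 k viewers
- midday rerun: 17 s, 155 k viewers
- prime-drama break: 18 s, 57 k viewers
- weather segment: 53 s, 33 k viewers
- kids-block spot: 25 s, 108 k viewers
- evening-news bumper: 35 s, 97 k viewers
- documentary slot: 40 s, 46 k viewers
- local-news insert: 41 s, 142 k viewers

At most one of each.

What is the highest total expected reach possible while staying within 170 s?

Ranking by ratio (expected reach/s): midday rerun 9.12, kids-block spot 4.32, local-news insert 3.46, prime-drama break 3.17.
The ratio ordering already packs tightly: podcast midroll + midday rerun + prime-drama break + kids-block spot + evening-news bumper + local-news insert, 168 s, 651.
Next best is streaming pre-roll + midday rerun + prime-drama break + kids-block spot + evening-news bumper + local-news insert at 614 (164 s) — short by 37.

651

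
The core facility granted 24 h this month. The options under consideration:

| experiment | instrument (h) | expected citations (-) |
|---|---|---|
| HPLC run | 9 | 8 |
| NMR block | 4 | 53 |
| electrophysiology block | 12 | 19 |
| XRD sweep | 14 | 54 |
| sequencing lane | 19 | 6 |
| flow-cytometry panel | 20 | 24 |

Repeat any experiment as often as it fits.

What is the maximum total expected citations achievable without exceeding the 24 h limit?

318

Taking 6×NMR block: 24 h used, 318 in expected citations.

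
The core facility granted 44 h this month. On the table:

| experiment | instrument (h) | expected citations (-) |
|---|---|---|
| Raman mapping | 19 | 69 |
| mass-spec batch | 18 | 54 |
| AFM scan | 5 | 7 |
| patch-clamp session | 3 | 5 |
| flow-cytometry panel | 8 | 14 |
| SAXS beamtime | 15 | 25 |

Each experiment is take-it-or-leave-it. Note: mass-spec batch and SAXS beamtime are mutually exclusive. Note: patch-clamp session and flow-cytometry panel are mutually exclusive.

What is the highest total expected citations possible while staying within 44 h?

Taking the top-ratio experiments first gives Raman mapping + mass-spec batch + patch-clamp session for 128 (40 h).
Dropping patch-clamp session frees 3 h; slotting in AFM scan (5 h) lifts the total to 130 at 42 h.
Runner-up Raman mapping + mass-spec batch + patch-clamp session tops out at 128.

130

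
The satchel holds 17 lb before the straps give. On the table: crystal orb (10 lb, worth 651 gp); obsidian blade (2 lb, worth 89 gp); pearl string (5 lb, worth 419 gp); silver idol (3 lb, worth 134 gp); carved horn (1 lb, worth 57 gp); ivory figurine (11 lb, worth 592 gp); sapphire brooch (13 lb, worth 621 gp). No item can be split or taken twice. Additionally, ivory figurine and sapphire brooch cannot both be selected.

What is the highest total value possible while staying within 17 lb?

1159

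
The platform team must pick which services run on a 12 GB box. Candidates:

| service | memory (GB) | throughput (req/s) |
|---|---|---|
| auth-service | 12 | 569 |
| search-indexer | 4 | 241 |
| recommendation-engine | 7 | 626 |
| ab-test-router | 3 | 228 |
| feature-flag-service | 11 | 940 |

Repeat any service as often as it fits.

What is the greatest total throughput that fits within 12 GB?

A density-first pass picks recommendation-engine + ab-test-router — 854 at 10 GB.
The 10 GB tied up in recommendation-engine and ab-test-router is better spent on feature-flag-service — total rises to 940 (11 GB).
Every other selection either busts 12 GB or fails to beat 940.

940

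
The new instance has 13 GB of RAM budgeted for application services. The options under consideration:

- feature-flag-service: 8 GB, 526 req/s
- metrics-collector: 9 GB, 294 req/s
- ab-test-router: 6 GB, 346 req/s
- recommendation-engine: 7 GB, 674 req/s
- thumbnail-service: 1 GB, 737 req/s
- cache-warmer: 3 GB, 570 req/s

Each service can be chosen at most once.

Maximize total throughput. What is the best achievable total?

1981

Recommendation-engine + thumbnail-service + cache-warmer uses 11 of the 13 GB and totals 1981.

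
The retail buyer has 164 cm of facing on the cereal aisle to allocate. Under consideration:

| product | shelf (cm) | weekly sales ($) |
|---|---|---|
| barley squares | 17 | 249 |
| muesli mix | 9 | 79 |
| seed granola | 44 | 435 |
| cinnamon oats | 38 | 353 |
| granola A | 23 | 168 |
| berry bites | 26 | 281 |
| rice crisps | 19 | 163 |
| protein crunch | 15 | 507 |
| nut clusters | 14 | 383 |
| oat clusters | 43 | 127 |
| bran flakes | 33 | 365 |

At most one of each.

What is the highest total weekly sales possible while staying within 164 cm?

Filling by ratio: barley squares + muesli mix + seed granola + berry bites + protein crunch + nut clusters + bran flakes for 2299, with 6 cm left unused.
Dropping muesli mix and seed granola frees 53 cm; slotting in cinnamon oats + rice crisps (57 cm) lifts the total to 2301 at 162 cm.

2301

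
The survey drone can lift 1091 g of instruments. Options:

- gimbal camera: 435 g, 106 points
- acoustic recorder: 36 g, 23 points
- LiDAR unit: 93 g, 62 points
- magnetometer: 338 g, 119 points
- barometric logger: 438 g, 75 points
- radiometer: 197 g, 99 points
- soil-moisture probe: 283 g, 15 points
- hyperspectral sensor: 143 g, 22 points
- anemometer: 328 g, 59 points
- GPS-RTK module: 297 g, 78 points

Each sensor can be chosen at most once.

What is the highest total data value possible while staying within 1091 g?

Ranking by ratio (data value/g): LiDAR unit 0.67, acoustic recorder 0.64, radiometer 0.50.
The ratio heuristic lands on acoustic recorder + LiDAR unit + magnetometer + radiometer + GPS-RTK module (381) but leaves 130 g idle.
Replace acoustic recorder and GPS-RTK module with gimbal camera: the trade gains 5 net, giving 386 at 1063 g.

386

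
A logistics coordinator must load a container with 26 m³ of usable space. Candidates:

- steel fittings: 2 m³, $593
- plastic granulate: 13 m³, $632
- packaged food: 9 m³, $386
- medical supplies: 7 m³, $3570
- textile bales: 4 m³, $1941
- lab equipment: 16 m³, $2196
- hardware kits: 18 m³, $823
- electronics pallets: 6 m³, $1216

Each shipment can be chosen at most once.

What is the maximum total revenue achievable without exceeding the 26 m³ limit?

7320

Taking steel fittings + medical supplies + textile bales + electronics pallets: 19 m³ used, 7320 in revenue.
Next best is packaged food + medical supplies + textile bales + electronics pallets at 7113 (26 m³) — short by 207.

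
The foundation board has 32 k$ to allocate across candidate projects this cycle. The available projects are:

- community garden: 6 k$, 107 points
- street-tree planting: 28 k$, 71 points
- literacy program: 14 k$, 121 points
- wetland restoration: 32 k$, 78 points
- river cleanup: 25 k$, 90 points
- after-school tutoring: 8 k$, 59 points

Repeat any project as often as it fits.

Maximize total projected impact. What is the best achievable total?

535

Taking 5×community garden: 30 k$ used, 535 in projected impact.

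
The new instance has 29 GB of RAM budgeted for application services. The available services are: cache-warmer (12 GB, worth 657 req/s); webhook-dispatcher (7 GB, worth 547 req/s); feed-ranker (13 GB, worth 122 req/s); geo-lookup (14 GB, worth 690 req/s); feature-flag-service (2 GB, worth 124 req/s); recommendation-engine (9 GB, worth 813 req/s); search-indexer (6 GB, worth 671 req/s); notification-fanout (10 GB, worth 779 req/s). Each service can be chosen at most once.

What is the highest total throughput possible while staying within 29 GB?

2387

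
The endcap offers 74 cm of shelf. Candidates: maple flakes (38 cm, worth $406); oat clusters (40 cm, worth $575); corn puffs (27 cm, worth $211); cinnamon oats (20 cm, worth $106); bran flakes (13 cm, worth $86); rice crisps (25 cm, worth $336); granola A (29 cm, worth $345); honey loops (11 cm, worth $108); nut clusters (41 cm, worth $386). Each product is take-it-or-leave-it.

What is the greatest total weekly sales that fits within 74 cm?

920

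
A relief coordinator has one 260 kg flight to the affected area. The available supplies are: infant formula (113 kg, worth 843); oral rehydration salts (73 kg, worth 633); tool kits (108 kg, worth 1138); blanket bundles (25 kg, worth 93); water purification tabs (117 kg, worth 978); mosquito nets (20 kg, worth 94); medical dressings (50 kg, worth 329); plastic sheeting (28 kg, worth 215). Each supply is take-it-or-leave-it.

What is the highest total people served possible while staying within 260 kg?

2331

Taking the top-ratio supplies first gives oral rehydration salts + tool kits + medical dressings + plastic sheeting for 2315 (259 kg).
Replace oral rehydration salts and medical dressings with water purification tabs: the trade gains 16 net, giving 2331 at 253 kg.
The spare 7 kg is too small for any remaining supply, and no exchange beats 2331.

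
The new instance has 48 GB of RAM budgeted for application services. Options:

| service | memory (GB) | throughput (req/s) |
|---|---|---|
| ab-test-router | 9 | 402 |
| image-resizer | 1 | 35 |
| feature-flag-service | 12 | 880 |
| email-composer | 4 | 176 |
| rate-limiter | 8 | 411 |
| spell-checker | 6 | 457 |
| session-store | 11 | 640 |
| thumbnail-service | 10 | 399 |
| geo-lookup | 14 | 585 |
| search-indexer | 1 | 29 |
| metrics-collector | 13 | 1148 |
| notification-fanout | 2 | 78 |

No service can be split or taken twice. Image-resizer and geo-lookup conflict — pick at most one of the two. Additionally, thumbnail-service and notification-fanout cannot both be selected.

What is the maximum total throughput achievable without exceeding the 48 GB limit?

By throughput per GB: metrics-collector 88.31, spell-checker 76.17, feature-flag-service 73.33, session-store 58.18 lead.
Taking feature-flag-service + email-composer + spell-checker + session-store + metrics-collector + notification-fanout: 48 GB used, 3379 in throughput.

3379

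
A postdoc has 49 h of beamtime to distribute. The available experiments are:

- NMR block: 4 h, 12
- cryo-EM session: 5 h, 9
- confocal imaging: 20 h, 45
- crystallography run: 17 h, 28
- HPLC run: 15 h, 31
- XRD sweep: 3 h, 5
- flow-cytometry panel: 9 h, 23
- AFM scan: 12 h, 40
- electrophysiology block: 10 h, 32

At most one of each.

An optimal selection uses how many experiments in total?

Best achievable expected citations is 134.
One optimal bundle: NMR block + confocal imaging + XRD sweep + AFM scan + electrophysiology block (49 h).
Any selection reaching 134 contains exactly 5 experiments.

5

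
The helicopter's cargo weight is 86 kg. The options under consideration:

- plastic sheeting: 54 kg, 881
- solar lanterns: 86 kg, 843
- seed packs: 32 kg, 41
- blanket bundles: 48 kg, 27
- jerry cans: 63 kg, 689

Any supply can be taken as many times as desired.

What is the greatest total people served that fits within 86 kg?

Taking plastic sheeting + seed packs: 86 kg used, 922 in people served.
That's the maximum — no swap from here does better than 922.

922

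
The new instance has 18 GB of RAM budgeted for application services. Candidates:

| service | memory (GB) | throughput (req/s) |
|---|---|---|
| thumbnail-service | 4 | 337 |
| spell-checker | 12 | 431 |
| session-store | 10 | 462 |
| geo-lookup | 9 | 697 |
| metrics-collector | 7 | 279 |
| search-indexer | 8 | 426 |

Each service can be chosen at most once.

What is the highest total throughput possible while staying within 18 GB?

1123

Ranking by ratio (throughput/GB): thumbnail-service 84.25, geo-lookup 77.44, search-indexer 53.25, session-store 46.20.
Greedy by ratio would take thumbnail-service + geo-lookup: 13 GB used, total 1034.
The 4 GB tied up in thumbnail-service is better spent on search-indexer — total rises to 1123 (17 GB).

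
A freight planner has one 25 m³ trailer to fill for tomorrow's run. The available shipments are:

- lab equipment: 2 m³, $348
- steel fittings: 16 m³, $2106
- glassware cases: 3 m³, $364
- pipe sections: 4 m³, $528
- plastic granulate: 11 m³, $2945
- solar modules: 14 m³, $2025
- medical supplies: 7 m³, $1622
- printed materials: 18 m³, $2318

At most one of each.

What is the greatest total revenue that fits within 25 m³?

5459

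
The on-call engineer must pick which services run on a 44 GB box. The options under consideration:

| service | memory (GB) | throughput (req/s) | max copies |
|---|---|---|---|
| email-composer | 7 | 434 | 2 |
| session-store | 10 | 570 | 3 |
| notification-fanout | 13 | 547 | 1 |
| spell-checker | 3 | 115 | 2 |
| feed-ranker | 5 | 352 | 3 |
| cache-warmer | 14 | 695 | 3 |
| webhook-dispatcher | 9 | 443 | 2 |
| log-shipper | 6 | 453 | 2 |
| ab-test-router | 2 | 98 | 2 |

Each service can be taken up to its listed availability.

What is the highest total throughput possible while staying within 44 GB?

2966

The ratio heuristic lands on 2×email-composer + 3×feed-ranker + 2×log-shipper + ab-test-router (2928) but leaves 1 GB idle.
Replace email-composer and ab-test-router with session-store: the trade gains 38 net, giving 2966 at 44 GB.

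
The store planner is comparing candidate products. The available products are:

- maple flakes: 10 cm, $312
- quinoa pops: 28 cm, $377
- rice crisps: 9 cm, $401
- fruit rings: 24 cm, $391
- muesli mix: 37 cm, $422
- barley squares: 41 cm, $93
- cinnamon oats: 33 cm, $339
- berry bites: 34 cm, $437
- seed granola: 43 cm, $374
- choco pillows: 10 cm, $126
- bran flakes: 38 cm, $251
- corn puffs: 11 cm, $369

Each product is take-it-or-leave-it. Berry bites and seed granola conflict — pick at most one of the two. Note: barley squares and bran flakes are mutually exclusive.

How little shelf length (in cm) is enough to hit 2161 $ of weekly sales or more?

Need the lightest bundle worth ≥ 2161.
maple flakes + quinoa pops + rice crisps + fruit rings + cinnamon oats + corn puffs reaches 2189 using 115 cm.
Any bundle with less than 115 cm falls short of 2161.

115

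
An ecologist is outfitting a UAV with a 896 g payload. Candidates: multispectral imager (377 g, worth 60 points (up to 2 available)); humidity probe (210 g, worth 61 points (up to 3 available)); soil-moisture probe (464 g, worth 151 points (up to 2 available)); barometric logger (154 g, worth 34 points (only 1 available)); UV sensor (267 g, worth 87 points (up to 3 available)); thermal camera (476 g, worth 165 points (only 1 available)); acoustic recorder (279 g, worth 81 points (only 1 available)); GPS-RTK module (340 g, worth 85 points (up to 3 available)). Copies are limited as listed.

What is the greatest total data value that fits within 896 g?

The ratio heuristic lands on UV sensor + thermal camera (252) but leaves 153 g idle.
The 267 g tied up in UV sensor is better spent on 2×humidity probe — total rises to 287 (896 g).
That's the maximum — no swap from here does better than 287.

287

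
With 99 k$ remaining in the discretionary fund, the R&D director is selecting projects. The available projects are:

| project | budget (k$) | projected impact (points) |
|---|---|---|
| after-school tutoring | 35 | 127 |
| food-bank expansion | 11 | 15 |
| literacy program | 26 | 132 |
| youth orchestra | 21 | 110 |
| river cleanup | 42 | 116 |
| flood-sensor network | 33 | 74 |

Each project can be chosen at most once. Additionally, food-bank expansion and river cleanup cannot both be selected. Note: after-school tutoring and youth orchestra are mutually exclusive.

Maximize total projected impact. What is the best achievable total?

358

Literacy program + youth orchestra + river cleanup uses 89 of the 99 k$ and totals 358.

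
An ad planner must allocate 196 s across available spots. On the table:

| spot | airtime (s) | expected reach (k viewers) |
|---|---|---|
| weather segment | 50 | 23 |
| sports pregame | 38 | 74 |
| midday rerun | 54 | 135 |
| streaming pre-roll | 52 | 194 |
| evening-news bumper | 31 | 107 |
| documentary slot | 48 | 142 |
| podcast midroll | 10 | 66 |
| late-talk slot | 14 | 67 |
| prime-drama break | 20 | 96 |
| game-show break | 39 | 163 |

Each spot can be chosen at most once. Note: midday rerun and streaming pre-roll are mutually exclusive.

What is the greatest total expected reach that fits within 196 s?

739

By expected reach per s: podcast midroll 6.60, prime-drama break 4.80, late-talk slot 4.79, game-show break 4.18 lead.
Taking the top-ratio spots first gives streaming pre-roll + evening-news bumper + podcast midroll + late-talk slot + prime-drama break + game-show break for 693 (166 s).
Replace prime-drama break with documentary slot: the trade gains 46 net, giving 739 at 194 s.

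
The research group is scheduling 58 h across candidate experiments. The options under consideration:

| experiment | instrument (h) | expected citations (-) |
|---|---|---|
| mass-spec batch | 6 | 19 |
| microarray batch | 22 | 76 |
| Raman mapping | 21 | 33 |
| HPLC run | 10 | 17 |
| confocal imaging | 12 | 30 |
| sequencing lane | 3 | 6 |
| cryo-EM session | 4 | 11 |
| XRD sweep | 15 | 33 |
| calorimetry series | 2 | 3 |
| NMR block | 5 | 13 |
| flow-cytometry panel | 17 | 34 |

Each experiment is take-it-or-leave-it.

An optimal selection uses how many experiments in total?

Optimal total is 164.
mass-spec batch + microarray batch + confocal imaging + sequencing lane + XRD sweep hits 164 at 58 h.
Any selection reaching 164 contains exactly 5 experiments.

5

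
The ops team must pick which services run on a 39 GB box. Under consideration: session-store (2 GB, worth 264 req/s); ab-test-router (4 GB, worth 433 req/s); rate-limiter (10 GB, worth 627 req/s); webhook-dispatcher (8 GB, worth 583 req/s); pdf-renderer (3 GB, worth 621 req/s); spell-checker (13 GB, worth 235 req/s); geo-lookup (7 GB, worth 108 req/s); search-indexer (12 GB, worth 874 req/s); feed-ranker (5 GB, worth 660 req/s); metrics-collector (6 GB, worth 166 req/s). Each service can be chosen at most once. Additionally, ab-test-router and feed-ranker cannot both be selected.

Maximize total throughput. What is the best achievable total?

3402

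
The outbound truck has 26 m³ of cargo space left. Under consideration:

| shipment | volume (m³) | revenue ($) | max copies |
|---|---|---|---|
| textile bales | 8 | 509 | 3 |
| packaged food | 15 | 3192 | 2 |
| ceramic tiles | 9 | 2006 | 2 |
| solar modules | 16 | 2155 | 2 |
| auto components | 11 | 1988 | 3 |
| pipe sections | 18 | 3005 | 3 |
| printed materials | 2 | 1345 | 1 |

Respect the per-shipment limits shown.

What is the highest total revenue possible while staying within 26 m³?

6543

Ranking by ratio (revenue/m³): printed materials 672.50, ceramic tiles 222.89, packaged food 212.80, auto components 180.73.
Filling by ratio: 2×ceramic tiles + printed materials for 5357, with 6 m³ left unused.
Replace ceramic tiles with packaged food: the trade gains 1186 net, giving 6543 at 26 m³.
That's the maximum — no swap from here does better than 6543.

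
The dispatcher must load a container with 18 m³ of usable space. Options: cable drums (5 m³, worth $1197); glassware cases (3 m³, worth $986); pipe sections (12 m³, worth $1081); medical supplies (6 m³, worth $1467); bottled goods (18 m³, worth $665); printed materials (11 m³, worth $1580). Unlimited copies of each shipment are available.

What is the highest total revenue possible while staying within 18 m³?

By revenue per m³: glassware cases 328.67, medical supplies 244.50, cable drums 239.40, printed materials 143.64 lead.
The ratio ordering already packs tightly: 6×glassware cases, 18 m³, 5916.
Every other selection either busts 18 m³ or fails to beat 5916.

5916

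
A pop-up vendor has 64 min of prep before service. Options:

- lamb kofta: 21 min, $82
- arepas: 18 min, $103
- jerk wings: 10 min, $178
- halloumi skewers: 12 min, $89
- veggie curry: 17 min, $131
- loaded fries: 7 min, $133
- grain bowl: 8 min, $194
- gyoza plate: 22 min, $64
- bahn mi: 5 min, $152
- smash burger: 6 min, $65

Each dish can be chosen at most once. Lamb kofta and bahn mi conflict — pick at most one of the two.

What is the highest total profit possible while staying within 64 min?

877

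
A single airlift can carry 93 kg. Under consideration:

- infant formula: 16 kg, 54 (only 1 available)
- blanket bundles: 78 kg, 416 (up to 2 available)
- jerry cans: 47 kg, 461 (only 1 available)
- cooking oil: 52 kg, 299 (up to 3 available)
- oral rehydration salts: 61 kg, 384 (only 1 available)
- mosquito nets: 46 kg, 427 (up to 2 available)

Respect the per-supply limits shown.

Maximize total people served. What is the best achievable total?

Ranking by ratio (people served/kg): jerry cans 9.81, mosquito nets 9.28, oral rehydration salts 6.30, cooking oil 5.75.
Best packing: jerry cans + mosquito nets — 93 kg, 888 total.
That's the maximum — no swap from here does better than 888.

888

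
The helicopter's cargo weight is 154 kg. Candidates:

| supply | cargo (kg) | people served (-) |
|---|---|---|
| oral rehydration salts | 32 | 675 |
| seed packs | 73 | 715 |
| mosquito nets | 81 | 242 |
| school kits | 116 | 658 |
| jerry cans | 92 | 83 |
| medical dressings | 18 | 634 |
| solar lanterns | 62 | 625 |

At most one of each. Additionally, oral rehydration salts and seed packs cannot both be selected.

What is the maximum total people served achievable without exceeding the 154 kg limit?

Taking the top-ratio supplies first gives oral rehydration salts + medical dressings + solar lanterns for 1934 (112 kg).
Replace oral rehydration salts with seed packs: the trade gains 40 net, giving 1974 at 153 kg.
No other feasible combination exceeds 1974.

1974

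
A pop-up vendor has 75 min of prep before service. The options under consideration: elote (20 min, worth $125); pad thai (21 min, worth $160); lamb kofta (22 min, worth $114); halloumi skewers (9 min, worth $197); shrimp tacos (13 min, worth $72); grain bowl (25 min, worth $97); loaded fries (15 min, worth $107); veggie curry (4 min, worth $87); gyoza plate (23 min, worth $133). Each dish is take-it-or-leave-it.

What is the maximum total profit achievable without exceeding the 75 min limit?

Taking the top-ratio dishes first gives elote + pad thai + halloumi skewers + loaded fries + veggie curry for 676 (69 min).
Dropping elote frees 20 min; slotting in gyoza plate (23 min) lifts the total to 684 at 72 min.
Runner-up elote + pad thai + halloumi skewers + loaded fries + veggie curry tops out at 676.

684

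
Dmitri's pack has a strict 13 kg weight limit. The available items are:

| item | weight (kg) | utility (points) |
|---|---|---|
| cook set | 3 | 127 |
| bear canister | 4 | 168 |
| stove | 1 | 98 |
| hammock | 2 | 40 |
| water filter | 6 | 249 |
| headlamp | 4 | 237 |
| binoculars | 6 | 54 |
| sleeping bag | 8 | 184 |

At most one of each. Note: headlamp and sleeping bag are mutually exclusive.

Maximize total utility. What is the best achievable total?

630

The ratio ordering already packs tightly: cook set + bear canister + stove + headlamp, 12 kg, 630.
The closest alternative, stove + hammock + water filter + headlamp, reaches only 624.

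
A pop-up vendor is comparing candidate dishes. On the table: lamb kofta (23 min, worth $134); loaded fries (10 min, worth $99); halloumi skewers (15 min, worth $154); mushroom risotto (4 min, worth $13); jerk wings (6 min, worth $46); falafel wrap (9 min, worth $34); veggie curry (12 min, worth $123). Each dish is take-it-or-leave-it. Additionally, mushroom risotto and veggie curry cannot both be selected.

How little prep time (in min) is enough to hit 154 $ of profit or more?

Need the lightest bundle worth ≥ 154.
halloumi skewers: 154 profit at 15 min.
Any bundle with less than 15 min falls short of 154.

15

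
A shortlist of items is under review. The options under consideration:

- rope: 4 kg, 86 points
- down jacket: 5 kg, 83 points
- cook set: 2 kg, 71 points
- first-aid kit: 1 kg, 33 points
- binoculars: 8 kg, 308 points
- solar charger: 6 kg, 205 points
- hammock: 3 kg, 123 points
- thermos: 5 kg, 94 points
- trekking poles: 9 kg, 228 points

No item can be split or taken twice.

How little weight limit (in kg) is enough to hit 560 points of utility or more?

Minimise kg subject to total utility ≥ 560.
cook set + binoculars + solar charger: 584 utility at 16 kg.
Any bundle with less than 16 kg falls short of 560.

16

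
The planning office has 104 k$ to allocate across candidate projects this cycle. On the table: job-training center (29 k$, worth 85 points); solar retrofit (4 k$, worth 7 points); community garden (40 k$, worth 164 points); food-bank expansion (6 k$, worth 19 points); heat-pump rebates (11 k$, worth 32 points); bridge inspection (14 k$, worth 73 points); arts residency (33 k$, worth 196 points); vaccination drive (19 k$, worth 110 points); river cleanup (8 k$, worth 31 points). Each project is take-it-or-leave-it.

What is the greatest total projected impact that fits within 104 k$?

508

A density-first pass picks solar retrofit + food-bank expansion + heat-pump rebates + bridge inspection + arts residency + vaccination drive + river cleanup — 468 at 95 k$.
The 31 k$ tied up in food-bank expansion and heat-pump rebates and bridge inspection is better spent on community garden — total rises to 508 (104 k$).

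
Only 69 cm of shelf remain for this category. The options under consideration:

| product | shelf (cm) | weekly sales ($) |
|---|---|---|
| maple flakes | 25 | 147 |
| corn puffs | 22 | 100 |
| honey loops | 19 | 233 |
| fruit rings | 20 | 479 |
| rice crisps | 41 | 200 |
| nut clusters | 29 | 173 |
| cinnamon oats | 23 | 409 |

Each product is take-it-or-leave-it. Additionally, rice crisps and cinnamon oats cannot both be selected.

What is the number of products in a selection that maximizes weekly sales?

Optimal total is 1121.
For example honey loops + fruit rings + cinnamon oats achieves it, using 62 cm.
All optima have 3 products.

3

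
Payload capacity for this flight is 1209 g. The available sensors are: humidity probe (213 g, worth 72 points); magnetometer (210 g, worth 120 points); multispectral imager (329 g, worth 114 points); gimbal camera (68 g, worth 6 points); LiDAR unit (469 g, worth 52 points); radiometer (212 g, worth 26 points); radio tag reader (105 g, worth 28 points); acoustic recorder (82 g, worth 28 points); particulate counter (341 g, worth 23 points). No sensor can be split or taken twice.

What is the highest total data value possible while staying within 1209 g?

388

Density check — magnetometer 0.57, multispectral imager 0.35, acoustic recorder 0.34, humidity probe 0.34 are the best per g.
Humidity probe + magnetometer + multispectral imager + radiometer + radio tag reader + acoustic recorder uses 1151 of the 1209 g and totals 388.
That's the maximum — no swap from here does better than 388.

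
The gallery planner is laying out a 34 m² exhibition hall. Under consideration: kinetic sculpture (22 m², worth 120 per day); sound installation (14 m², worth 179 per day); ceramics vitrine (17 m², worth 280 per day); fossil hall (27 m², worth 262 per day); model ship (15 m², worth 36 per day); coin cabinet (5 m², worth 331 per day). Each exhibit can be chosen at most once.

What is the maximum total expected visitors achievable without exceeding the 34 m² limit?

Ranking by ratio (expected visitors/m²): coin cabinet 66.20, ceramics vitrine 16.47, sound installation 12.79.
Ceramics vitrine + coin cabinet uses 22 of the 34 m² and totals 611.

611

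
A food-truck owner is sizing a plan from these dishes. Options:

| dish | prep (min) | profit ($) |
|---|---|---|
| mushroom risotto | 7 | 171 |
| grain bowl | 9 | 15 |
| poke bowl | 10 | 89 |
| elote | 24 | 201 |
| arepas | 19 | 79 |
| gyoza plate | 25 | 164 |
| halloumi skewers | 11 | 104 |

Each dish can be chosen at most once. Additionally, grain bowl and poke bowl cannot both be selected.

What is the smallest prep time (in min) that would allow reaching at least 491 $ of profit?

51

Minimise min subject to total profit ≥ 491.
Taking mushroom risotto + grain bowl + elote + halloumi skewers gives 491 (≥ 491) for 51 min.
No combination under 51 min hits 491.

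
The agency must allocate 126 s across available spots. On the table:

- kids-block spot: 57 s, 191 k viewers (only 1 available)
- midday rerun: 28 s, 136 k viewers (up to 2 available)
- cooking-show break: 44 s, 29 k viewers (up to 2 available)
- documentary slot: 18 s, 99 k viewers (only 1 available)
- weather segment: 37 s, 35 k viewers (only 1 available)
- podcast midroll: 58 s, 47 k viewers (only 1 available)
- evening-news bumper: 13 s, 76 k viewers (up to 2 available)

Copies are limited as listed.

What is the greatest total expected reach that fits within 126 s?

539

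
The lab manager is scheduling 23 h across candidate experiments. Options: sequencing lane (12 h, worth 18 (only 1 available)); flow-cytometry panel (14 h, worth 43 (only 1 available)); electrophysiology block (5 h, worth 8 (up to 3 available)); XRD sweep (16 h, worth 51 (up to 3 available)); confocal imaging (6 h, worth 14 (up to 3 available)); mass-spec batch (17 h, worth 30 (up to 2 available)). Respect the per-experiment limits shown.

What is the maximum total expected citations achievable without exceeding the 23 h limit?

The ratio ordering already packs tightly: XRD sweep + confocal imaging, 22 h, 65.
That's the maximum — no swap from here does better than 65.

65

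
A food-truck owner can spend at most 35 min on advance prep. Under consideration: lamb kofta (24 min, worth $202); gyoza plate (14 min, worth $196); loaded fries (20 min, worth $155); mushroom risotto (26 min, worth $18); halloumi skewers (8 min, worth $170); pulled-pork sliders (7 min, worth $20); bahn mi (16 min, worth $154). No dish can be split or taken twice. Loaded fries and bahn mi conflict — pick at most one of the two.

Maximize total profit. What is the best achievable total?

Gyoza plate + halloumi skewers + pulled-pork sliders uses 29 of the 35 min and totals 386.

386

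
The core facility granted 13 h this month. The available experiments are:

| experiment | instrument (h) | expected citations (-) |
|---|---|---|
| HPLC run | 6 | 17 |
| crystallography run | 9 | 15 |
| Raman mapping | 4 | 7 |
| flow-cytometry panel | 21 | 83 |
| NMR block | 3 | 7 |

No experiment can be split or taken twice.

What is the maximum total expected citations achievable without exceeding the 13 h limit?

The ratio ordering already packs tightly: HPLC run + Raman mapping + NMR block, 13 h, 31.
Runner-up HPLC run + Raman mapping tops out at 24.

31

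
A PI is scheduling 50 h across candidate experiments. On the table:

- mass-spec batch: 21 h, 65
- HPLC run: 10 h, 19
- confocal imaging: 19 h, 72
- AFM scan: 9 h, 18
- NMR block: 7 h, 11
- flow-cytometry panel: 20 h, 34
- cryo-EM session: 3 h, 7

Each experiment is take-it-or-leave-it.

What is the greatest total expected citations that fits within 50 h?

Density check — confocal imaging 3.79, mass-spec batch 3.10, cryo-EM session 2.33, AFM scan 2.00 are the best per h.
Taking the top-ratio experiments first gives mass-spec batch + confocal imaging + NMR block + cryo-EM session for 155 (50 h).
The 10 h tied up in NMR block and cryo-EM session is better spent on HPLC run — total rises to 156 (50 h).
Runner-up mass-spec batch + confocal imaging + AFM scan tops out at 155.

156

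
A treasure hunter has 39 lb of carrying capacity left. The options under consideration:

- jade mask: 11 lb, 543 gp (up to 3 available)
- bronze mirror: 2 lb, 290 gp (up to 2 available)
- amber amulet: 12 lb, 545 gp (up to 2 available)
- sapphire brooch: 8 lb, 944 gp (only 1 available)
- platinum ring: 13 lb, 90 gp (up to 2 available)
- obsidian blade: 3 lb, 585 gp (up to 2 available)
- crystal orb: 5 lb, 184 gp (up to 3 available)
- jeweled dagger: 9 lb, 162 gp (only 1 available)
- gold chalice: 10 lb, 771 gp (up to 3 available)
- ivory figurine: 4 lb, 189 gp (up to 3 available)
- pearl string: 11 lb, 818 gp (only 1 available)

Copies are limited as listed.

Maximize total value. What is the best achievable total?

4283

The ratio heuristic lands on 2×bronze mirror + sapphire brooch + 2×obsidian blade + 2×gold chalice (4236) but leaves 1 lb idle.
Dropping gold chalice frees 10 lb; slotting in pearl string (11 lb) lifts the total to 4283 at 39 lb.
Nothing else within 39 lb beats 4283.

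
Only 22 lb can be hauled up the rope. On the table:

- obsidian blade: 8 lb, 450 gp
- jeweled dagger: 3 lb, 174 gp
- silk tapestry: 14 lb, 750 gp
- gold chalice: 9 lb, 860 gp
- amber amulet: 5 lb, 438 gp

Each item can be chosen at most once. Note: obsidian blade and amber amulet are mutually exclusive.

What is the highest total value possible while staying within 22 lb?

1484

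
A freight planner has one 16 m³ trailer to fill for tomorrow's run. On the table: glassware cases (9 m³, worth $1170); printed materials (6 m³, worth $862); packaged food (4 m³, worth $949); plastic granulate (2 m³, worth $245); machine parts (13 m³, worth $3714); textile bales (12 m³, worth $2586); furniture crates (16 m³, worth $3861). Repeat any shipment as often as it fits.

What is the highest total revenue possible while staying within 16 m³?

Ranking by ratio (revenue/m³): machine parts 285.69, furniture crates 241.31, packaged food 237.25.
Plastic granulate + machine parts uses 15 of the 16 m³ and totals 3959.
The spare 1 m³ is too small for any remaining shipment, and no exchange beats 3959.

3959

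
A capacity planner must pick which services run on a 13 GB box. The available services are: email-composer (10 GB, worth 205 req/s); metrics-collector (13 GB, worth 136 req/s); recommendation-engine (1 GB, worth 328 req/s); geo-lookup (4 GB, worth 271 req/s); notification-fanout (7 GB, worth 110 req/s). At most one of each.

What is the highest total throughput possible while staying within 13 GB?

709

The ratio ordering already packs tightly: recommendation-engine + geo-lookup + notification-fanout, 12 GB, 709.
Next best is recommendation-engine + geo-lookup at 599 (5 GB) — short by 110.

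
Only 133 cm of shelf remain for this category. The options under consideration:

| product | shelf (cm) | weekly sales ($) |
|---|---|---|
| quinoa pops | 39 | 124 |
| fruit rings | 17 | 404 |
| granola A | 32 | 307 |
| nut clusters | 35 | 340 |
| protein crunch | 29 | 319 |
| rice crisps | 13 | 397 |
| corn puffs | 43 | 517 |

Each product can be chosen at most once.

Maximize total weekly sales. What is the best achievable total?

1767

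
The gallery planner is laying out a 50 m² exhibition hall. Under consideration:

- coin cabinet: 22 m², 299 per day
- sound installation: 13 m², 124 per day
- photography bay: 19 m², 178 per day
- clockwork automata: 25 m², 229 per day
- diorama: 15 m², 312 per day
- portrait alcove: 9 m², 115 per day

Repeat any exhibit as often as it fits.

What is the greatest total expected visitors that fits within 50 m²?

3×diorama uses 45 of the 50 m² and totals 936.

936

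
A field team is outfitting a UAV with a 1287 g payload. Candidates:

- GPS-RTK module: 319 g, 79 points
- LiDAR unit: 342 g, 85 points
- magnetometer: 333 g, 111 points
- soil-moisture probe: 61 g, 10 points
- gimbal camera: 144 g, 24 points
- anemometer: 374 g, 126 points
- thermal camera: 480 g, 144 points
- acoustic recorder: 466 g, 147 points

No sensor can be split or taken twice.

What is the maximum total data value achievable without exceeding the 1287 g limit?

Taking the top-ratio sensors first gives magnetometer + soil-moisture probe + anemometer + acoustic recorder for 394 (1234 g).
The 435 g tied up in soil-moisture probe and anemometer is better spent on thermal camera — total rises to 402 (1279 g).
An exhaustive check of the 256 subsets confirms 402.

402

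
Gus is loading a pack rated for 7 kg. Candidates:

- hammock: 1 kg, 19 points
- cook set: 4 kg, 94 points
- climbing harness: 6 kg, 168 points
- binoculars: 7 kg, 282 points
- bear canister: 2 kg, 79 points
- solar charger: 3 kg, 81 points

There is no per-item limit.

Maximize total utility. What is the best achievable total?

282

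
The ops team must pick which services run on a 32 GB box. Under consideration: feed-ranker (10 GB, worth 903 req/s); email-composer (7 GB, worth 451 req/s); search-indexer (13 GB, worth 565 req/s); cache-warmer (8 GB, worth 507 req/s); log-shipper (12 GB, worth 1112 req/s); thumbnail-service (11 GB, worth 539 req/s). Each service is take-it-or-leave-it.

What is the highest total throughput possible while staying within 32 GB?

By throughput per GB: log-shipper 92.67, feed-ranker 90.30, email-composer 64.43, cache-warmer 63.38 lead.
The ratio heuristic lands on feed-ranker + email-composer + log-shipper (2466) but leaves 3 GB idle.
Replace email-composer with cache-warmer: the trade gains 56 net, giving 2522 at 30 GB.

2522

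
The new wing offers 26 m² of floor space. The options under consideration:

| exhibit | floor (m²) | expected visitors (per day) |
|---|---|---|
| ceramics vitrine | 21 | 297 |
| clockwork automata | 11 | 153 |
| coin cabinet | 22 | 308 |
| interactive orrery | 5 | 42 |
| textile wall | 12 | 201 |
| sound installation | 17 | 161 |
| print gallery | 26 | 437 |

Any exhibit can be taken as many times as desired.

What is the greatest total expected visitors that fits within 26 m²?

437

By expected visitors per m²: print gallery 16.81, textile wall 16.75, ceramics vitrine 14.14 lead.
Best packing: print gallery — 26 m², 437 total.
No other feasible combination exceeds 437.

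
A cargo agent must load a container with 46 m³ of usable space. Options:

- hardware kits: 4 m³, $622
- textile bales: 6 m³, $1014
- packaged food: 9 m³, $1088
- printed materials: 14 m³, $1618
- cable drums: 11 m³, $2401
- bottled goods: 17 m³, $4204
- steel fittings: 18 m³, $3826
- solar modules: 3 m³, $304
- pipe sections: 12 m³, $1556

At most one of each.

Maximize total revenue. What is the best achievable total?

Ranking by ratio (revenue/m³): bottled goods 247.29, cable drums 218.27, steel fittings 212.56.
Best packing: cable drums + bottled goods + steel fittings — 46 m³, 10431 total.
No other feasible combination exceeds 10431.

10431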